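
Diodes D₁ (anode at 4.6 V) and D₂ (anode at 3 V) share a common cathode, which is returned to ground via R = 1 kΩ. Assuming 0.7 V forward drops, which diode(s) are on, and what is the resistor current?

Only D₁ conducts; I_R ≈ 3.9 mA

Assume both conduct. Then node N would need to be at both 4.6−0.7 = 3.9 V and 3−0.7 = 2.3 V, which is impossible.
Assume only D₁ conducts: V_N = 4.6 − 0.7 = 3.9 V, so I_R = 3.9/1 = 3.9 mA.
Check D₂: its anode-to-cathode voltage is 3 − 3.9 = -0.9 V < 0.7 V, so it is off. The assumption is consistent.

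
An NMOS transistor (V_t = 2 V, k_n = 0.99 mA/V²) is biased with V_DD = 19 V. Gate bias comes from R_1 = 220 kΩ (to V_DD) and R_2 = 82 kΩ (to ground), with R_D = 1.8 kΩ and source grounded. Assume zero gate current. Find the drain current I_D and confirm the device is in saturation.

V_G = V_DD·R_2/(R_1+R_2) = 19×82/302 = 5.16 V. With the source grounded, V_GS = V_G = 5.16 V.
Assume saturation: I_D = (k_n/2)(V_GS − V_t)² = (0.99/2)×(5.16 − 2)² = 0.495×3.16² = 4.94 mA.
V_DS = V_DD − I_D·R_D = 19 − 4.94×1.8 = 10.1 V.
Saturation requires V_DS ≥ V_GS − V_t = 3.16 V; 10.1 ≥ 3.16 ✓.

I_D ≈ 4.9 mA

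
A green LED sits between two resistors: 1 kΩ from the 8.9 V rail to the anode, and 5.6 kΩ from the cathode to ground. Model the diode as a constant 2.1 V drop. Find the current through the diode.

The two resistors are in series with the diode, so KVL gives 8.9 = I·1 + 2.1 + I·5.6.
I = (8.9 − 2.1) / (1 + 5.6) kΩ = 6.8 / 6.6 = 1.03 mA.

I ≈ 1 mA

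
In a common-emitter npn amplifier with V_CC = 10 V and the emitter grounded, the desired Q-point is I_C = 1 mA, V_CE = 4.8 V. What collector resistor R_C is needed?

R_C ≈ 5.2 kΩ

Collector loop: V_CC = I_C·R_C + V_CE.
R_C = (V_CC − V_CE)/I_C = (10 − 4.8)/1 = 5.2 kΩ.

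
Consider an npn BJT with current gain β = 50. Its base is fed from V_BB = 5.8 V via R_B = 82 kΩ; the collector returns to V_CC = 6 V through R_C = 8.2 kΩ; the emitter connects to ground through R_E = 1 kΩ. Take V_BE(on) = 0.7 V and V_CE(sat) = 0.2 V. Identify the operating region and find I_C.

Assume active: I_B = (5.8 − 0.7)/(82 + 51×1) = 0.0383 mA, I_C = β·I_B = 1.92 mA.
Then V_CE = 6 − 1.92×8.2 − 1.96×1 = -11.7 V < 0.2 V — the active assumption fails.
Re-solve with V_CE = 0.2 V. KCL at the emitter: V_E/R_E = (V_BB−0.7−V_E)/R_B + (V_CC−0.2−V_E)/R_C, giving V_E = 0.678 V.
I_C = (V_CC − 0.2 − V_E)/R_C = (5.8 − 0.678)/8.2 = 0.625 mA.
Check: I_B = (5.1 − 0.678)/82 = 0.0539 mA, and β·I_B = 2.7 mA > I_C, confirming saturation.

saturation; I_C ≈ 0.62 mA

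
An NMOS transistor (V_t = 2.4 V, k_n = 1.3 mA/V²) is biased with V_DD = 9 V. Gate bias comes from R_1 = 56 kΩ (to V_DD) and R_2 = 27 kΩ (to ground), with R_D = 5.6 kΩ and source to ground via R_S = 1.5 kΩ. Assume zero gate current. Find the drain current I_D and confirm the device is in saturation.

I_D ≈ 0.096 mA

V_G = V_DD·R_2/(R_1+R_2) = 9×27/83 = 2.93 V.
Assume saturation: I_D = (k_n/2)(V_GS − V_t)² with V_GS = V_G − I_D·R_S = 2.93 − 1.5·I_D.
Substituting gives 1.46·I_D² − 2.03·I_D + 0.181 = 0, with roots I_D = 0.0958 or 1.29 mA.
The root I_D = 1.29 mA gives V_GS = 0.99 V ≤ V_t, so take I_D = 0.0958 mA.
Then V_GS = 2.78 V and V_DS = V_DD − I_D(R_D+R_S) = 9 − 0.0958×7.1 = 8.32 V.
Saturation requires V_DS ≥ V_GS − V_t = 0.384 V; 8.32 ≥ 0.384 ✓.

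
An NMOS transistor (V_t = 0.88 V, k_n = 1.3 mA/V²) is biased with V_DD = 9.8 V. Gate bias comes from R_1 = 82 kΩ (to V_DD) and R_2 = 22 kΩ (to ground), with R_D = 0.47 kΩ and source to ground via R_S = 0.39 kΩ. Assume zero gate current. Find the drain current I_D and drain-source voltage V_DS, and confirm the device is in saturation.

I_D ≈ 0.6 mA, V_DS ≈ 9.3 V

V_G = V_DD·R_2/(R_1+R_2) = 9.8×22/104 = 2.07 V.
Assume saturation: I_D = (k_n/2)(V_GS − V_t)² with V_GS = V_G − I_D·R_S = 2.07 − 0.39·I_D.
Substituting gives 0.0989·I_D² − 1.6·I_D + 0.925 = 0, with roots I_D = 0.599 or 15.6 mA.
The root I_D = 15.6 mA gives V_GS = -4.02 V ≤ V_t, so take I_D = 0.599 mA.
Then V_GS = 1.84 V and V_DS = V_DD − I_D(R_D+R_S) = 9.8 − 0.599×0.86 = 9.29 V.
Saturation requires V_DS ≥ V_GS − V_t = 0.96 V; 9.29 ≥ 0.96 ✓.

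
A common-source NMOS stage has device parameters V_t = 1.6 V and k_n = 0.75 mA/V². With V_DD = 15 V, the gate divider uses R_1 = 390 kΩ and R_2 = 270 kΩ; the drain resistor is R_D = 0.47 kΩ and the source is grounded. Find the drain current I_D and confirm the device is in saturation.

V_G = V_DD·R_2/(R_1+R_2) = 15×270/660 = 6.14 V. With the source grounded, V_GS = V_G = 6.14 V.
Assume saturation: I_D = (k_n/2)(V_GS − V_t)² = (0.75/2)×(6.14 − 1.6)² = 0.375×4.54² = 7.72 mA.
V_DS = V_DD − I_D·R_D = 15 − 7.72×0.47 = 11.4 V.
Saturation requires V_DS ≥ V_GS − V_t = 4.54 V; 11.4 ≥ 4.54 ✓.

I_D ≈ 7.7 mA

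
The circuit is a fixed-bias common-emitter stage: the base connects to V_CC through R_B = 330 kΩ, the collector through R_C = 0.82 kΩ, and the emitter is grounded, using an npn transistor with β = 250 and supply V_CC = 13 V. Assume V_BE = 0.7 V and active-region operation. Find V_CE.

Base loop: V_CC = I_B·R_B + V_BE, so I_B = (13 − 0.7)/330 kΩ = 0.0373 mA.
In the active region I_C = β·I_B = 250 × 0.0373 = 9.32 mA.
Collector loop: V_CE = V_CC − I_C·R_C = 13 − 9.32×0.82 = 5.36 V.
Since V_CE = 5.36 V > V_CE(sat) ≈ 0.2 V, the transistor is in the active region as assumed.

V_CE ≈ 5.4 V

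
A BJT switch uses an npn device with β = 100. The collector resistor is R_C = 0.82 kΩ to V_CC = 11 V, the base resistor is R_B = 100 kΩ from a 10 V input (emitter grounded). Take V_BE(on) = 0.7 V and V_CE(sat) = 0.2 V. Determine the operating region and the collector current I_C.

active; I_C ≈ 9.3 mA

Assume active. Base-emitter loop: I_B = (V_BB − V_BE)/R_B = (10 − 0.7)/100 = 0.093 mA.
I_C = β·I_B = 100×0.093 = 9.3 mA.
V_CE = V_CC − I_C·R_C = 11 − 9.3×0.82 = 3.37 V > V_CE(sat), so the active-region assumption holds.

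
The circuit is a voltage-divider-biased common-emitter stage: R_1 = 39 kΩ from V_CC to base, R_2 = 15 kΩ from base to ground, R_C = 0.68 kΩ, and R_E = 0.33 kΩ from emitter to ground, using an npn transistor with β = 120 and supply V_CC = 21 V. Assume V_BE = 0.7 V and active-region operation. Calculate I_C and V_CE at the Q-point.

Thevenize the base divider: V_Th = V_CC·R_2/(R_1+R_2) = 21×15/54 = 5.83 V, R_Th = R_1‖R_2 = 10.8 kΩ.
Base-emitter loop: V_Th = I_B·R_Th + V_BE + (β+1)I_B·R_E, so I_B = (5.83 − 0.7) / (10.8 + 121×0.33) = 0.101 mA.
I_C = β·I_B = 120×0.101 = 12.1 mA, and I_E = (β+1)I_B = 12.2 mA.
V_CE = V_CC − I_C·R_C − I_E·R_E = 21 − 12.1×0.68 − 12.2×0.33 = 8.71 V.
V_CE = 8.71 V > 0.2 V confirms active-region operation.

I_C ≈ 12 mA, V_CE ≈ 8.7 V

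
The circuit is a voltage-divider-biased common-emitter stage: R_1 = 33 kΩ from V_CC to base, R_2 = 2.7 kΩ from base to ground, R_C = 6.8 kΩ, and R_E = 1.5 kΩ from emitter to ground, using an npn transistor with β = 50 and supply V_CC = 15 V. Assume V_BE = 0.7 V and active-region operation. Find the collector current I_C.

Thevenize the base divider: V_Th = V_CC·R_2/(R_1+R_2) = 15×2.7/35.7 = 1.13 V, R_Th = R_1‖R_2 = 2.5 kΩ.
Base-emitter loop: V_Th = I_B·R_Th + V_BE + (β+1)I_B·R_E, so I_B = (1.13 − 0.7) / (2.5 + 51×1.5) = 0.0055 mA.
I_C = β·I_B = 50×0.0055 = 0.275 mA, and I_E = (β+1)I_B = 0.28 mA.
V_CE = V_CC − I_C·R_C − I_E·R_E = 15 − 0.275×6.8 − 0.28×1.5 = 12.7 V.
V_CE = 12.7 V > 0.2 V confirms active-region operation.

I_C ≈ 0.27 mA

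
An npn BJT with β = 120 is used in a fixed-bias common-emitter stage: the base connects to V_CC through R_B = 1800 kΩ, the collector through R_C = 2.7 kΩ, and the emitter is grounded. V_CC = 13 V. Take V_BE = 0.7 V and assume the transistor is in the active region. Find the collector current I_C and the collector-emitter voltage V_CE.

Base loop: V_CC = I_B·R_B + V_BE, so I_B = (13 − 0.7)/1800 kΩ = 0.00683 mA.
In the active region I_C = β·I_B = 120 × 0.00683 = 0.82 mA.
Collector loop: V_CE = V_CC − I_C·R_C = 13 − 0.82×2.7 = 10.8 V.
Since V_CE = 10.8 V > V_CE(sat) ≈ 0.2 V, the transistor is in the active region as assumed.

I_C ≈ 0.82 mA, V_CE ≈ 11 V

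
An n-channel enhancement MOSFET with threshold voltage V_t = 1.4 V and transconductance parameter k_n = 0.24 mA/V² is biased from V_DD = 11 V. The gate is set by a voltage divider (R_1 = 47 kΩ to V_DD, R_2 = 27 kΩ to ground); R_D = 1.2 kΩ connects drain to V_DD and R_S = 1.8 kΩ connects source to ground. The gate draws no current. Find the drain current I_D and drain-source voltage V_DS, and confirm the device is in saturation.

V_G = V_DD·R_2/(R_1+R_2) = 11×27/74 = 4.01 V.
Assume saturation: I_D = (k_n/2)(V_GS − V_t)² with V_GS = V_G − I_D·R_S = 4.01 − 1.8·I_D.
Substituting gives 0.389·I_D² − 2.13·I_D + 0.82 = 0, with roots I_D = 0.417 or 5.06 mA.
The root I_D = 5.06 mA gives V_GS = -5.09 V ≤ V_t, so take I_D = 0.417 mA.
Then V_GS = 3.26 V and V_DS = V_DD − I_D(R_D+R_S) = 11 − 0.417×3 = 9.75 V.
Saturation requires V_DS ≥ V_GS − V_t = 1.86 V; 9.75 ≥ 1.86 ✓.

I_D ≈ 0.42 mA, V_DS ≈ 9.7 V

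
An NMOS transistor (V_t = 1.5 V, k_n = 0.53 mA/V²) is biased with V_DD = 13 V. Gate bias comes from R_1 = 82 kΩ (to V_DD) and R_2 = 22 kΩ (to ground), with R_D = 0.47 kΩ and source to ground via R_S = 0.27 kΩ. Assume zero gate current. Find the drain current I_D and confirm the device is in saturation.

I_D ≈ 0.35 mA

V_G = V_DD·R_2/(R_1+R_2) = 13×22/104 = 2.75 V.
Assume saturation: I_D = (k_n/2)(V_GS − V_t)² with V_GS = V_G − I_D·R_S = 2.75 − 0.27·I_D.
Substituting gives 0.0193·I_D² − 1.18·I_D + 0.414 = 0, with roots I_D = 0.353 or 60.7 mA.
The root I_D = 60.7 mA gives V_GS = -13.6 V ≤ V_t, so take I_D = 0.353 mA.
Then V_GS = 2.65 V and V_DS = V_DD − I_D(R_D+R_S) = 13 − 0.353×0.74 = 12.7 V.
Saturation requires V_DS ≥ V_GS − V_t = 1.15 V; 12.7 ≥ 1.15 ✓.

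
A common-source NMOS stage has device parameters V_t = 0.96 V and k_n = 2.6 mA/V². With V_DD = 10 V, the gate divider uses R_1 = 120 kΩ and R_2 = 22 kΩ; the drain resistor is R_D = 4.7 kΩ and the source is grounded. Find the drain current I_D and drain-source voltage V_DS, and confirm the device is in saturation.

I_D ≈ 0.45 mA, V_DS ≈ 7.9 V

V_G = V_DD·R_2/(R_1+R_2) = 10×22/142 = 1.55 V. With the source grounded, V_GS = V_G = 1.55 V.
Assume saturation: I_D = (k_n/2)(V_GS − V_t)² = (2.6/2)×(1.55 − 0.96)² = 1.3×0.589² = 0.451 mA.
V_DS = V_DD − I_D·R_D = 10 − 0.451×4.7 = 7.88 V.
Saturation requires V_DS ≥ V_GS − V_t = 0.589 V; 7.88 ≥ 0.589 ✓.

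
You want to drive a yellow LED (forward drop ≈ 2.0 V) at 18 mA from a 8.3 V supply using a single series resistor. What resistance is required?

The resistor drops V_S − V_D = 8.3 − 2.0 = 6.3 V at 18 mA.
R = 6.3 V / 18 mA = 0.35 kΩ.

R ≈ 0.35 kΩ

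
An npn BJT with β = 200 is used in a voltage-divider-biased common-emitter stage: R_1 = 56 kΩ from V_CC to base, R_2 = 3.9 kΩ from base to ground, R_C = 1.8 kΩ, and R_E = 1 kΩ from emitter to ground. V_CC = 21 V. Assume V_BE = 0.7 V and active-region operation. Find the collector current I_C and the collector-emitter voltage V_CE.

Thevenize the base divider: V_Th = V_CC·R_2/(R_1+R_2) = 21×3.9/59.9 = 1.37 V, R_Th = R_1‖R_2 = 3.65 kΩ.
Base-emitter loop: V_Th = I_B·R_Th + V_BE + (β+1)I_B·R_E, so I_B = (1.37 − 0.7) / (3.65 + 201×1) = 0.00326 mA.
I_C = β·I_B = 200×0.00326 = 0.652 mA, and I_E = (β+1)I_B = 0.655 mA.
V_CE = V_CC − I_C·R_C − I_E·R_E = 21 − 0.652×1.8 − 0.655×1 = 19.2 V.
V_CE = 19.2 V > 0.2 V confirms active-region operation.

I_C ≈ 0.65 mA, V_CE ≈ 19 V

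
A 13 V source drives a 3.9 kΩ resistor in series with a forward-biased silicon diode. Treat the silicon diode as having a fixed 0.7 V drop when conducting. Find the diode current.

I ≈ 3.2 mA

KVL around the loop: 13 = V_D + I·R = 0.7 + I × 3.9 kΩ.
So I = (13 − 0.7) / 3.9 kΩ = 12.3 / 3.9 = 3.15 mA.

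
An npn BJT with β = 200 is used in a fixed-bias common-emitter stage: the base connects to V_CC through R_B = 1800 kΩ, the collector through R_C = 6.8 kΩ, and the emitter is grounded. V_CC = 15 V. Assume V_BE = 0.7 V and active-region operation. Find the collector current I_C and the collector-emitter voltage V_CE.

I_C ≈ 1.6 mA, V_CE ≈ 4.2 V

Base loop: V_CC = I_B·R_B + V_BE, so I_B = (15 − 0.7)/1800 kΩ = 0.00794 mA.
In the active region I_C = β·I_B = 200 × 0.00794 = 1.59 mA.
Collector loop: V_CE = V_CC − I_C·R_C = 15 − 1.59×6.8 = 4.2 V.
Since V_CE = 4.2 V > V_CE(sat) ≈ 0.2 V, the transistor is in the active region as assumed.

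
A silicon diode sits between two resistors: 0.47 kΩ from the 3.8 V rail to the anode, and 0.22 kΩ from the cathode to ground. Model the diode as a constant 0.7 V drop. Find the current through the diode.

I ≈ 4.5 mA

The two resistors are in series with the diode, so KVL gives 3.8 = I·0.47 + 0.7 + I·0.22.
I = (3.8 − 0.7) / (0.47 + 0.22) kΩ = 3.1 / 0.69 = 4.49 mA.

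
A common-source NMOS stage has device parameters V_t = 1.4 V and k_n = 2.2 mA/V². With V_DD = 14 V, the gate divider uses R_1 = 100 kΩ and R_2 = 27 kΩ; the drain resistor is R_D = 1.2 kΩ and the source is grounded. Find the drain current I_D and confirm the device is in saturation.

I_D ≈ 2.7 mA

V_G = V_DD·R_2/(R_1+R_2) = 14×27/127 = 2.98 V. With the source grounded, V_GS = V_G = 2.98 V.
Assume saturation: I_D = (k_n/2)(V_GS − V_t)² = (2.2/2)×(2.98 − 1.4)² = 1.1×1.58² = 2.73 mA.
V_DS = V_DD − I_D·R_D = 14 − 2.73×1.2 = 10.7 V.
Saturation requires V_DS ≥ V_GS − V_t = 1.58 V; 10.7 ≥ 1.58 ✓.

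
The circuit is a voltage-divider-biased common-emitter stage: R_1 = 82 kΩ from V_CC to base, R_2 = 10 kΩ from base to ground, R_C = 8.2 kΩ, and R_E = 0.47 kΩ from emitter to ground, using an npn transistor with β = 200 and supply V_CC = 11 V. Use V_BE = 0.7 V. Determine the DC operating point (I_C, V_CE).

I_C ≈ 0.96 mA, V_CE ≈ 2.7 V

Thevenize the base divider: V_Th = V_CC·R_2/(R_1+R_2) = 11×10/92 = 1.2 V, R_Th = R_1‖R_2 = 8.91 kΩ.
Base-emitter loop: V_Th = I_B·R_Th + V_BE + (β+1)I_B·R_E, so I_B = (1.2 − 0.7) / (8.91 + 201×0.47) = 0.00479 mA.
I_C = β·I_B = 200×0.00479 = 0.959 mA, and I_E = (β+1)I_B = 0.964 mA.
V_CE = V_CC − I_C·R_C − I_E·R_E = 11 − 0.959×8.2 − 0.964×0.47 = 2.68 V.
V_CE = 2.68 V > 0.2 V confirms active-region operation.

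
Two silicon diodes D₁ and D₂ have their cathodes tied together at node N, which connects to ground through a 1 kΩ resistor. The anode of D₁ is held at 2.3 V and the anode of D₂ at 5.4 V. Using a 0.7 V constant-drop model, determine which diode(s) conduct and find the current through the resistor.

Only D₂ conducts; I_R ≈ 4.7 mA

Assume both conduct. Then node N would need to be at both 2.3−0.7 = 1.6 V and 5.4−0.7 = 4.7 V, which is impossible.
Assume only D₂ conducts: V_N = 5.4 − 0.7 = 4.7 V, so I_R = 4.7/1 = 4.7 mA.
Check D₁: its anode-to-cathode voltage is 2.3 − 4.7 = -2.4 V < 0.7 V, so it is off. The assumption is consistent.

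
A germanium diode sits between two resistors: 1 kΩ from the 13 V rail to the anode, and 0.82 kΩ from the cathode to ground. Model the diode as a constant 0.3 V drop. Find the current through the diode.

I ≈ 7 mA

The two resistors are in series with the diode, so KVL gives 13 = I·1 + 0.3 + I·0.82.
I = (13 − 0.3) / (1 + 0.82) kΩ = 12.7 / 1.82 = 6.98 mA.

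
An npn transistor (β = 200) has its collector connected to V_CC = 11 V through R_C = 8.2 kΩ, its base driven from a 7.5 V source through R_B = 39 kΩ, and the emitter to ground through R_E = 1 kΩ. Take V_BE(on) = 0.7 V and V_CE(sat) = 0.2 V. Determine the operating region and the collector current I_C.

Assume active: I_B = (7.5 − 0.7)/(39 + 201×1) = 0.0283 mA, I_C = β·I_B = 5.67 mA.
Then V_CE = 11 − 5.67×8.2 − 5.69×1 = -41.2 V < 0.2 V — the active assumption fails.
Re-solve with V_CE = 0.2 V. KCL at the emitter: V_E/R_E = (V_BB−0.7−V_E)/R_B + (V_CC−0.2−V_E)/R_C, giving V_E = 1.3 V.
I_C = (V_CC − 0.2 − V_E)/R_C = (10.8 − 1.3)/8.2 = 1.16 mA.
Check: I_B = (6.8 − 1.3)/39 = 0.141 mA, and β·I_B = 28.2 mA > I_C, confirming saturation.

saturation; I_C ≈ 1.2 mA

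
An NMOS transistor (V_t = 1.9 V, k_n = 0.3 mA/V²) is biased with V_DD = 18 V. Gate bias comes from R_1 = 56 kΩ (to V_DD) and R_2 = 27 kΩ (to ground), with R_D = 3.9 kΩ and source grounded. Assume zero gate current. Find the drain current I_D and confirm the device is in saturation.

V_G = V_DD·R_2/(R_1+R_2) = 18×27/83 = 5.86 V. With the source grounded, V_GS = V_G = 5.86 V.
Assume saturation: I_D = (k_n/2)(V_GS − V_t)² = (0.3/2)×(5.86 − 1.9)² = 0.15×3.96² = 2.35 mA.
V_DS = V_DD − I_D·R_D = 18 − 2.35×3.9 = 8.85 V.
Saturation requires V_DS ≥ V_GS − V_t = 3.96 V; 8.85 ≥ 3.96 ✓.

I_D ≈ 2.3 mA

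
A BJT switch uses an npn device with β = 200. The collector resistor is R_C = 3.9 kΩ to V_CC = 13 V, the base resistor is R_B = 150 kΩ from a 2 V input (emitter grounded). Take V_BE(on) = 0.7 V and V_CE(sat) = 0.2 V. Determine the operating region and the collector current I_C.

active; I_C ≈ 1.7 mA

Assume active. Base-emitter loop: I_B = (V_BB − V_BE)/R_B = (2 − 0.7)/150 = 0.00867 mA.
I_C = β·I_B = 200×0.00867 = 1.73 mA.
V_CE = V_CC − I_C·R_C = 13 − 1.73×3.9 = 6.24 V > V_CE(sat), so the active-region assumption holds.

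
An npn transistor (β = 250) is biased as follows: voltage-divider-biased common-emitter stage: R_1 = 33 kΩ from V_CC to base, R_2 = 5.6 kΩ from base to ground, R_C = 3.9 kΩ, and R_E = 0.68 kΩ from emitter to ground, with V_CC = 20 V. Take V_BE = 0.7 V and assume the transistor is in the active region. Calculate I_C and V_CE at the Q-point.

Thevenize the base divider: V_Th = V_CC·R_2/(R_1+R_2) = 20×5.6/38.6 = 2.9 V, R_Th = R_1‖R_2 = 4.79 kΩ.
Base-emitter loop: V_Th = I_B·R_Th + V_BE + (β+1)I_B·R_E, so I_B = (2.9 − 0.7) / (4.79 + 251×0.68) = 0.0125 mA.
I_C = β·I_B = 250×0.0125 = 3.14 mA, and I_E = (β+1)I_B = 3.15 mA.
V_CE = V_CC − I_C·R_C − I_E·R_E = 20 − 3.14×3.9 − 3.15×0.68 = 5.63 V.
V_CE = 5.63 V > 0.2 V confirms active-region operation.

I_C ≈ 3.1 mA, V_CE ≈ 5.6 V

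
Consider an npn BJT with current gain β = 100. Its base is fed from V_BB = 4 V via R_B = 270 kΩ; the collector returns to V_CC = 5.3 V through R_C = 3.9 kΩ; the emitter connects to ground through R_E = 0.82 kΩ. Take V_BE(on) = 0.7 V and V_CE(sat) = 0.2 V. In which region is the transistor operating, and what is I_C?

Assume active. Base-emitter loop: I_B = (V_BB − V_BE)/(R_B + (β+1)R_E) = (4 − 0.7)/(270 + 101×0.82) = 0.00935 mA.
I_C = β·I_B = 100×0.00935 = 0.935 mA.
V_CE = V_CC − I_C·R_C − I_E·R_E = 5.3 − 0.935×3.9 − 0.945×0.82 = 0.878 V > V_CE(sat), so the active-region assumption holds.

active; I_C ≈ 0.94 mA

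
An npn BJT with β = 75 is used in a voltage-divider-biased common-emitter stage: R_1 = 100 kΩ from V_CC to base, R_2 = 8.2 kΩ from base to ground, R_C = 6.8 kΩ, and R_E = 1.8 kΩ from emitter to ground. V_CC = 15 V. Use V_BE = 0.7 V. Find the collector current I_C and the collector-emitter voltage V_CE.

Thevenize the base divider: V_Th = V_CC·R_2/(R_1+R_2) = 15×8.2/108 = 1.14 V, R_Th = R_1‖R_2 = 7.58 kΩ.
Base-emitter loop: V_Th = I_B·R_Th + V_BE + (β+1)I_B·R_E, so I_B = (1.14 − 0.7) / (7.58 + 76×1.8) = 0.00303 mA.
I_C = β·I_B = 75×0.00303 = 0.227 mA, and I_E = (β+1)I_B = 0.23 mA.
V_CE = V_CC − I_C·R_C − I_E·R_E = 15 − 0.227×6.8 − 0.23×1.8 = 13 V.
V_CE = 13 V > 0.2 V confirms active-region operation.

I_C ≈ 0.23 mA, V_CE ≈ 13 V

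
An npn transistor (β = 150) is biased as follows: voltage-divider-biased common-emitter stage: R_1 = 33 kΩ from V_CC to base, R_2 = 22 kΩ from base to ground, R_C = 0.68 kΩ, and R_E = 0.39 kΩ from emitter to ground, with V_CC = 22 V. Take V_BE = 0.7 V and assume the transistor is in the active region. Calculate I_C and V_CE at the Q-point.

I_C ≈ 17 mA, V_CE ≈ 3.9 V

Thevenize the base divider: V_Th = V_CC·R_2/(R_1+R_2) = 22×22/55 = 8.8 V, R_Th = R_1‖R_2 = 13.2 kΩ.
Base-emitter loop: V_Th = I_B·R_Th + V_BE + (β+1)I_B·R_E, so I_B = (8.8 − 0.7) / (13.2 + 151×0.39) = 0.112 mA.
I_C = β·I_B = 150×0.112 = 16.9 mA, and I_E = (β+1)I_B = 17 mA.
V_CE = V_CC − I_C·R_C − I_E·R_E = 22 − 16.9×0.68 − 17×0.39 = 3.92 V.
V_CE = 3.92 V > 0.2 V confirms active-region operation.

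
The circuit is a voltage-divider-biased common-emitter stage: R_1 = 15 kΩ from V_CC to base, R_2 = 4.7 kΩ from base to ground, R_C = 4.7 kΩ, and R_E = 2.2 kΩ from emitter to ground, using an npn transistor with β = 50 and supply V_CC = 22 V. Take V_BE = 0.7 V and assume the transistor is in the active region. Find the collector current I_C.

I_C ≈ 2 mA

Thevenize the base divider: V_Th = V_CC·R_2/(R_1+R_2) = 22×4.7/19.7 = 5.25 V, R_Th = R_1‖R_2 = 3.58 kΩ.
Base-emitter loop: V_Th = I_B·R_Th + V_BE + (β+1)I_B·R_E, so I_B = (5.25 − 0.7) / (3.58 + 51×2.2) = 0.0393 mA.
I_C = β·I_B = 50×0.0393 = 1.96 mA, and I_E = (β+1)I_B = 2 mA.
V_CE = V_CC − I_C·R_C − I_E·R_E = 22 − 1.96×4.7 − 2×2.2 = 8.36 V.
V_CE = 8.36 V > 0.2 V confirms active-region operation.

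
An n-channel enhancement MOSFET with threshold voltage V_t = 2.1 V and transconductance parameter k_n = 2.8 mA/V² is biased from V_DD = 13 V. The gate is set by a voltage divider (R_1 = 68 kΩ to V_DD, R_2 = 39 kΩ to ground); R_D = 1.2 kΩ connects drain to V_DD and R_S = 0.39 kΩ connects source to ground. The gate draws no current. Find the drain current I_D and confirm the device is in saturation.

V_G = V_DD·R_2/(R_1+R_2) = 13×39/107 = 4.74 V.
Assume saturation: I_D = (k_n/2)(V_GS − V_t)² with V_GS = V_G − I_D·R_S = 4.74 − 0.39·I_D.
Substituting gives 0.213·I_D² − 3.88·I_D + 9.75 = 0, with roots I_D = 3.01 or 15.2 mA.
The root I_D = 15.2 mA gives V_GS = -1.2 V ≤ V_t, so take I_D = 3.01 mA.
Then V_GS = 3.57 V and V_DS = V_DD − I_D(R_D+R_S) = 13 − 3.01×1.59 = 8.22 V.
Saturation requires V_DS ≥ V_GS − V_t = 1.47 V; 8.22 ≥ 1.47 ✓.

I_D ≈ 3 mA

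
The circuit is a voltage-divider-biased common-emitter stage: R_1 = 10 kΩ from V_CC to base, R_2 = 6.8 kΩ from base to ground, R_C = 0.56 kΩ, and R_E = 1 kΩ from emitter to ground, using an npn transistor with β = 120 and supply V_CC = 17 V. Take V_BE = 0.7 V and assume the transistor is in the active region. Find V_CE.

Thevenize the base divider: V_Th = V_CC·R_2/(R_1+R_2) = 17×6.8/16.8 = 6.88 V, R_Th = R_1‖R_2 = 4.05 kΩ.
Base-emitter loop: V_Th = I_B·R_Th + V_BE + (β+1)I_B·R_E, so I_B = (6.88 − 0.7) / (4.05 + 121×1) = 0.0494 mA.
I_C = β·I_B = 120×0.0494 = 5.93 mA, and I_E = (β+1)I_B = 5.98 mA.
V_CE = V_CC − I_C·R_C − I_E·R_E = 17 − 5.93×0.56 − 5.98×1 = 7.7 V.
V_CE = 7.7 V > 0.2 V confirms active-region operation.

V_CE ≈ 7.7 V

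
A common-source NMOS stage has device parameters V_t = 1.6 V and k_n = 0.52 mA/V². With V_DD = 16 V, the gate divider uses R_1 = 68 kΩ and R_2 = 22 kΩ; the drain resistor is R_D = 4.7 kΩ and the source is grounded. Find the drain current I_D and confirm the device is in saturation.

I_D ≈ 1.4 mA

V_G = V_DD·R_2/(R_1+R_2) = 16×22/90 = 3.91 V. With the source grounded, V_GS = V_G = 3.91 V.
Assume saturation: I_D = (k_n/2)(V_GS − V_t)² = (0.52/2)×(3.91 − 1.6)² = 0.26×2.31² = 1.39 mA.
V_DS = V_DD − I_D·R_D = 16 − 1.39×4.7 = 9.47 V.
Saturation requires V_DS ≥ V_GS − V_t = 2.31 V; 9.47 ≥ 2.31 ✓.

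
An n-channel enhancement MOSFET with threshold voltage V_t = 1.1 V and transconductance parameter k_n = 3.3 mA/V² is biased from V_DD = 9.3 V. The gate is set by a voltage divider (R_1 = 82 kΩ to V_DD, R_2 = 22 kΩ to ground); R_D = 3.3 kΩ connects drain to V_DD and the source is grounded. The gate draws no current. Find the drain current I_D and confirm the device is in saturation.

V_G = V_DD·R_2/(R_1+R_2) = 9.3×22/104 = 1.97 V. With the source grounded, V_GS = V_G = 1.97 V.
Assume saturation: I_D = (k_n/2)(V_GS − V_t)² = (3.3/2)×(1.97 − 1.1)² = 1.65×0.867² = 1.24 mA.
V_DS = V_DD − I_D·R_D = 9.3 − 1.24×3.3 = 5.2 V.
Saturation requires V_DS ≥ V_GS − V_t = 0.867 V; 5.2 ≥ 0.867 ✓.

I_D ≈ 1.2 mA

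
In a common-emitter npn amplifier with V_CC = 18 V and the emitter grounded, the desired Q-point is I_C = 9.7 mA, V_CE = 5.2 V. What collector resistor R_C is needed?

Collector loop: V_CC = I_C·R_C + V_CE.
R_C = (V_CC − V_CE)/I_C = (18 − 5.2)/9.7 = 1.32 kΩ.

R_C ≈ 1.3 kΩ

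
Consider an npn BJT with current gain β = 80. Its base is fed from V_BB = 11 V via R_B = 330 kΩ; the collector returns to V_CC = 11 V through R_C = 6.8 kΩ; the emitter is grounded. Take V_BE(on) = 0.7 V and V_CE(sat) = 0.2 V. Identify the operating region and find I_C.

Assume active: I_B = (11 − 0.7)/330 = 0.0312 mA, giving I_C = β·I_B = 2.5 mA.
But then V_CE = 11 − 2.5×6.8 = -5.98 V < V_CE(sat) = 0.2 V — impossible in the active region.
So the transistor is saturated. With V_CE = 0.2 V, I_C = (V_CC − 0.2)/R_C = 10.8/6.8 = 1.59 mA.
Check: β·I_B = 2.5 mA > I_C = 1.59 mA, confirming saturation.

saturation; I_C ≈ 1.6 mA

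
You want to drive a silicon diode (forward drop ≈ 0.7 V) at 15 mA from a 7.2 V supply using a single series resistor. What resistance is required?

The resistor drops V_S − V_D = 7.2 − 0.7 = 6.5 V at 15 mA.
R = 6.5 V / 15 mA = 0.433 kΩ.

R ≈ 0.43 kΩ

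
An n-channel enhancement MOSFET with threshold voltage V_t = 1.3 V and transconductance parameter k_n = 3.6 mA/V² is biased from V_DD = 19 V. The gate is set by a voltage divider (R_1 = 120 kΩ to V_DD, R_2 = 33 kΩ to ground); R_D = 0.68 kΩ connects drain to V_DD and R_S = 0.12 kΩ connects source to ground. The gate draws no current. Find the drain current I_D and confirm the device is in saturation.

I_D ≈ 6.9 mA

V_G = V_DD·R_2/(R_1+R_2) = 19×33/153 = 4.1 V.
Assume saturation: I_D = (k_n/2)(V_GS − V_t)² with V_GS = V_G − I_D·R_S = 4.1 − 0.12·I_D.
Substituting gives 0.0259·I_D² − 2.21·I_D + 14.1 = 0, with roots I_D = 6.95 or 78.3 mA.
The root I_D = 78.3 mA gives V_GS = -5.29 V ≤ V_t, so take I_D = 6.95 mA.
Then V_GS = 3.26 V and V_DS = V_DD − I_D(R_D+R_S) = 19 − 6.95×0.8 = 13.4 V.
Saturation requires V_DS ≥ V_GS − V_t = 1.96 V; 13.4 ≥ 1.96 ✓.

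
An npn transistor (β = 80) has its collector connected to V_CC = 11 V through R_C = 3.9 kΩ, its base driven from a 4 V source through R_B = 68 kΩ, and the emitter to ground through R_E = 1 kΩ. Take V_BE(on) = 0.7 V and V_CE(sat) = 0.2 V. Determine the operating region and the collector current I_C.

Assume active. Base-emitter loop: I_B = (V_BB − V_BE)/(R_B + (β+1)R_E) = (4 − 0.7)/(68 + 81×1) = 0.0221 mA.
I_C = β·I_B = 80×0.0221 = 1.77 mA.
V_CE = V_CC − I_C·R_C − I_E·R_E = 11 − 1.77×3.9 − 1.79×1 = 2.3 V > V_CE(sat), so the active-region assumption holds.

active; I_C ≈ 1.8 mA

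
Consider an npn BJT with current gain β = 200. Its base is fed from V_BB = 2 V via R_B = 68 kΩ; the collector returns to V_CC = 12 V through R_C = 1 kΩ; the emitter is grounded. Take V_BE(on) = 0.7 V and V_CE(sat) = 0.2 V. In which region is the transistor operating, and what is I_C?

active; I_C ≈ 3.8 mA

Assume active. Base-emitter loop: I_B = (V_BB − V_BE)/R_B = (2 − 0.7)/68 = 0.0191 mA.
I_C = β·I_B = 200×0.0191 = 3.82 mA.
V_CE = V_CC − I_C·R_C = 12 − 3.82×1 = 8.18 V > V_CE(sat), so the active-region assumption holds.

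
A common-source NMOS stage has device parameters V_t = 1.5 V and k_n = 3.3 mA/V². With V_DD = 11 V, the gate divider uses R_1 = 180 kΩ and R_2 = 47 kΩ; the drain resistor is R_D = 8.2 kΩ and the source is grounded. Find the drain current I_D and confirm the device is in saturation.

I_D ≈ 1 mA

V_G = V_DD·R_2/(R_1+R_2) = 11×47/227 = 2.28 V. With the source grounded, V_GS = V_G = 2.28 V.
Assume saturation: I_D = (k_n/2)(V_GS − V_t)² = (3.3/2)×(2.28 − 1.5)² = 1.65×0.778² = 0.998 mA.
V_DS = V_DD − I_D·R_D = 11 − 0.998×8.2 = 2.82 V.
Saturation requires V_DS ≥ V_GS − V_t = 0.778 V; 2.82 ≥ 0.778 ✓.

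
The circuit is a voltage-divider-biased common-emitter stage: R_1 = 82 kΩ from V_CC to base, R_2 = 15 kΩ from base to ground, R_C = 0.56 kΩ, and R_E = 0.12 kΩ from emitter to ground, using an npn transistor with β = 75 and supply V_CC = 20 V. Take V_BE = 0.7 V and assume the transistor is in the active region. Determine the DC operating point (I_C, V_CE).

Thevenize the base divider: V_Th = V_CC·R_2/(R_1+R_2) = 20×15/97 = 3.09 V, R_Th = R_1‖R_2 = 12.7 kΩ.
Base-emitter loop: V_Th = I_B·R_Th + V_BE + (β+1)I_B·R_E, so I_B = (3.09 − 0.7) / (12.7 + 76×0.12) = 0.11 mA.
I_C = β·I_B = 75×0.11 = 8.23 mA, and I_E = (β+1)I_B = 8.34 mA.
V_CE = V_CC − I_C·R_C − I_E·R_E = 20 − 8.23×0.56 − 8.34×0.12 = 14.4 V.
V_CE = 14.4 V > 0.2 V confirms active-region operation.

I_C ≈ 8.2 mA, V_CE ≈ 14 V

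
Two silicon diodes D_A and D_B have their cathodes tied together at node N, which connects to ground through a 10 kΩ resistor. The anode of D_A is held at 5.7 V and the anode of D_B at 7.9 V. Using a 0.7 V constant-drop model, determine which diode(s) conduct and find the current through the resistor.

Assume both conduct. Then node N would need to be at both 5.7−0.7 = 5 V and 7.9−0.7 = 7.2 V, which is impossible.
Assume only D_B conducts: V_N = 7.9 − 0.7 = 7.2 V, so I_R = 7.2/10 = 0.72 mA.
Check D_A: its anode-to-cathode voltage is 5.7 − 7.2 = -1.5 V < 0.7 V, so it is off. The assumption is consistent.

Only D_B conducts; I_R ≈ 0.72 mA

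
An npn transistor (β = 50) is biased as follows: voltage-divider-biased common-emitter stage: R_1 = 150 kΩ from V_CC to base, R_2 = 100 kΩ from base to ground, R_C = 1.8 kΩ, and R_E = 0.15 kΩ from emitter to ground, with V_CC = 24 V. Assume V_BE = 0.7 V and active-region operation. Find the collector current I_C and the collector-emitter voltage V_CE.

Thevenize the base divider: V_Th = V_CC·R_2/(R_1+R_2) = 24×100/250 = 9.6 V, R_Th = R_1‖R_2 = 60 kΩ.
Base-emitter loop: V_Th = I_B·R_Th + V_BE + (β+1)I_B·R_E, so I_B = (9.6 − 0.7) / (60 + 51×0.15) = 0.132 mA.
I_C = β·I_B = 50×0.132 = 6.58 mA, and I_E = (β+1)I_B = 6.71 mA.
V_CE = V_CC − I_C·R_C − I_E·R_E = 24 − 6.58×1.8 − 6.71×0.15 = 11.2 V.
V_CE = 11.2 V > 0.2 V confirms active-region operation.

I_C ≈ 6.6 mA, V_CE ≈ 11 V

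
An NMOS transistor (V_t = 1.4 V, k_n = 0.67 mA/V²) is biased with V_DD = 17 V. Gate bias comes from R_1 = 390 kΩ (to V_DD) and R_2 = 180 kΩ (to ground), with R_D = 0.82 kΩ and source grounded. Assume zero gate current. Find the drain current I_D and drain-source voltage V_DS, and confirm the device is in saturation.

I_D ≈ 5.3 mA, V_DS ≈ 13 V

V_G = V_DD·R_2/(R_1+R_2) = 17×180/570 = 5.37 V. With the source grounded, V_GS = V_G = 5.37 V.
Assume saturation: I_D = (k_n/2)(V_GS − V_t)² = (0.67/2)×(5.37 − 1.4)² = 0.335×3.97² = 5.28 mA.
V_DS = V_DD − I_D·R_D = 17 − 5.28×0.82 = 12.7 V.
Saturation requires V_DS ≥ V_GS − V_t = 3.97 V; 12.7 ≥ 3.97 ✓.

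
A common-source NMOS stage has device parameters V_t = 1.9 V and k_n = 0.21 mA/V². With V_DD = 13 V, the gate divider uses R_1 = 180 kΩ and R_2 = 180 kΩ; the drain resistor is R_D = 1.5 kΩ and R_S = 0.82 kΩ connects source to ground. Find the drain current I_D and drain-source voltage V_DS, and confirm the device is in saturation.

V_G = V_DD·R_2/(R_1+R_2) = 13×180/360 = 6.5 V.
Assume saturation: I_D = (k_n/2)(V_GS − V_t)² with V_GS = V_G − I_D·R_S = 6.5 − 0.82·I_D.
Substituting gives 0.0706·I_D² − 1.79·I_D + 2.22 = 0, with roots I_D = 1.31 or 24.1 mA.
The root I_D = 24.1 mA gives V_GS = -13.2 V ≤ V_t, so take I_D = 1.31 mA.
Then V_GS = 5.43 V and V_DS = V_DD − I_D(R_D+R_S) = 13 − 1.31×2.32 = 9.97 V.
Saturation requires V_DS ≥ V_GS − V_t = 3.53 V; 9.97 ≥ 3.53 ✓.

I_D ≈ 1.3 mA, V_DS ≈ 10 V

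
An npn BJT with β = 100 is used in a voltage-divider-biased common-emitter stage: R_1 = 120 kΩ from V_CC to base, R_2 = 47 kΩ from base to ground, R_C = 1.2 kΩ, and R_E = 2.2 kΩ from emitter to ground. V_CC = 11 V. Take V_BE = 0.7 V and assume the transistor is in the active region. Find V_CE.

V_CE ≈ 7.8 V

Thevenize the base divider: V_Th = V_CC·R_2/(R_1+R_2) = 11×47/167 = 3.1 V, R_Th = R_1‖R_2 = 33.8 kΩ.
Base-emitter loop: V_Th = I_B·R_Th + V_BE + (β+1)I_B·R_E, so I_B = (3.1 − 0.7) / (33.8 + 101×2.2) = 0.00936 mA.
I_C = β·I_B = 100×0.00936 = 0.936 mA, and I_E = (β+1)I_B = 0.945 mA.
V_CE = V_CC − I_C·R_C − I_E·R_E = 11 − 0.936×1.2 − 0.945×2.2 = 7.8 V.
V_CE = 7.8 V > 0.2 V confirms active-region operation.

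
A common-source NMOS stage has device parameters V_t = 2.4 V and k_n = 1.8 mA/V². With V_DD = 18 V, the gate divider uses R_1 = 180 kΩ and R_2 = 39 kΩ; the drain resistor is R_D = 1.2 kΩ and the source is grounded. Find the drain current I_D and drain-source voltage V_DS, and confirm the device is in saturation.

V_G = V_DD·R_2/(R_1+R_2) = 18×39/219 = 3.21 V. With the source grounded, V_GS = V_G = 3.21 V.
Assume saturation: I_D = (k_n/2)(V_GS − V_t)² = (1.8/2)×(3.21 − 2.4)² = 0.9×0.805² = 0.584 mA.
V_DS = V_DD − I_D·R_D = 18 − 0.584×1.2 = 17.3 V.
Saturation requires V_DS ≥ V_GS − V_t = 0.805 V; 17.3 ≥ 0.805 ✓.

I_D ≈ 0.58 mA, V_DS ≈ 17 V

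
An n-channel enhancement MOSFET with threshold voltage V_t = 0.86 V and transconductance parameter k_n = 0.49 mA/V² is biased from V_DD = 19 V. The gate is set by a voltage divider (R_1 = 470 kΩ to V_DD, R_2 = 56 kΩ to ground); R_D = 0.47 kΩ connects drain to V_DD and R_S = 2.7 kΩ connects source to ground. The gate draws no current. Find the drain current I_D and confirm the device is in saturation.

V_G = V_DD·R_2/(R_1+R_2) = 19×56/526 = 2.02 V.
Assume saturation: I_D = (k_n/2)(V_GS − V_t)² with V_GS = V_G − I_D·R_S = 2.02 − 2.7·I_D.
Substituting gives 1.79·I_D² − 2.54·I_D + 0.331 = 0, with roots I_D = 0.145 or 1.28 mA.
The root I_D = 1.28 mA gives V_GS = -1.42 V ≤ V_t, so take I_D = 0.145 mA.
Then V_GS = 1.63 V and V_DS = V_DD − I_D(R_D+R_S) = 19 − 0.145×3.17 = 18.5 V.
Saturation requires V_DS ≥ V_GS − V_t = 0.77 V; 18.5 ≥ 0.77 ✓.

I_D ≈ 0.15 mA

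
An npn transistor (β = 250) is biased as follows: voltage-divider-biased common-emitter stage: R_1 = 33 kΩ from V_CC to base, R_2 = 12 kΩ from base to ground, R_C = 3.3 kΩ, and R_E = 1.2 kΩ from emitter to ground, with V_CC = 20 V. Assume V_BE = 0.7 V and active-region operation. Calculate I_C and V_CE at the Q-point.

I_C ≈ 3.7 mA, V_CE ≈ 3.2 V

Thevenize the base divider: V_Th = V_CC·R_2/(R_1+R_2) = 20×12/45 = 5.33 V, R_Th = R_1‖R_2 = 8.8 kΩ.
Base-emitter loop: V_Th = I_B·R_Th + V_BE + (β+1)I_B·R_E, so I_B = (5.33 − 0.7) / (8.8 + 251×1.2) = 0.0149 mA.
I_C = β·I_B = 250×0.0149 = 3.74 mA, and I_E = (β+1)I_B = 3.75 mA.
V_CE = V_CC − I_C·R_C − I_E·R_E = 20 − 3.74×3.3 − 3.75×1.2 = 3.17 V.
V_CE = 3.17 V > 0.2 V confirms active-region operation.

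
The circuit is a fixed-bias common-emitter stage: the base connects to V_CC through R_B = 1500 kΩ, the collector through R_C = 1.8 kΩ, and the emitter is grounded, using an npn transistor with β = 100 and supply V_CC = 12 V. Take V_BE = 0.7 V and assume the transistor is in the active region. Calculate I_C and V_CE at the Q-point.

I_C ≈ 0.75 mA, V_CE ≈ 11 V

Base loop: V_CC = I_B·R_B + V_BE, so I_B = (12 − 0.7)/1500 kΩ = 0.00753 mA.
In the active region I_C = β·I_B = 100 × 0.00753 = 0.753 mA.
Collector loop: V_CE = V_CC − I_C·R_C = 12 − 0.753×1.8 = 10.6 V.
Since V_CE = 10.6 V > V_CE(sat) ≈ 0.2 V, the transistor is in the active region as assumed.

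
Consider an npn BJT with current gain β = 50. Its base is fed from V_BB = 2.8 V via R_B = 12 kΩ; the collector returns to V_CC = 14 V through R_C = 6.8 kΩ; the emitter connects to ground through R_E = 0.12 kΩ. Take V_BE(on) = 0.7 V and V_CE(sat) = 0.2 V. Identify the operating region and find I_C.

saturation; I_C ≈ 2 mA

Assume active: I_B = (2.8 − 0.7)/(12 + 51×0.12) = 0.116 mA, I_C = β·I_B = 5.79 mA.
Then V_CE = 14 − 5.79×6.8 − 5.91×0.12 = -26.1 V < 0.2 V — the active assumption fails.
Re-solve with V_CE = 0.2 V. KCL at the emitter: V_E/R_E = (V_BB−0.7−V_E)/R_B + (V_CC−0.2−V_E)/R_C, giving V_E = 0.257 V.
I_C = (V_CC − 0.2 − V_E)/R_C = (13.8 − 0.257)/6.8 = 1.99 mA.
Check: I_B = (2.1 − 0.257)/12 = 0.154 mA, and β·I_B = 7.68 mA > I_C, confirming saturation.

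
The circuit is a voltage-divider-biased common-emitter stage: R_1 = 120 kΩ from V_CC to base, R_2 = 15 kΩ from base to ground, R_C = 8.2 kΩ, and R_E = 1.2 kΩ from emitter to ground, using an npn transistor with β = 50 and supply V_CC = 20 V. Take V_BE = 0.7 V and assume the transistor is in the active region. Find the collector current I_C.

I_C ≈ 1 mA

Thevenize the base divider: V_Th = V_CC·R_2/(R_1+R_2) = 20×15/135 = 2.22 V, R_Th = R_1‖R_2 = 13.3 kΩ.
Base-emitter loop: V_Th = I_B·R_Th + V_BE + (β+1)I_B·R_E, so I_B = (2.22 − 0.7) / (13.3 + 51×1.2) = 0.0204 mA.
I_C = β·I_B = 50×0.0204 = 1.02 mA, and I_E = (β+1)I_B = 1.04 mA.
V_CE = V_CC − I_C·R_C − I_E·R_E = 20 − 1.02×8.2 − 1.04×1.2 = 10.4 V.
V_CE = 10.4 V > 0.2 V confirms active-region operation.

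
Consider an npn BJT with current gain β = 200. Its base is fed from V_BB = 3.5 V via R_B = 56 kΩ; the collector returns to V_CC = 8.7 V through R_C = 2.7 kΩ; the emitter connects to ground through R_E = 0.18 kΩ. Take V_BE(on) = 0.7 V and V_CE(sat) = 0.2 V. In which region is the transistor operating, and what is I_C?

saturation; I_C ≈ 2.9 mA

Assume active: I_B = (3.5 − 0.7)/(56 + 201×0.18) = 0.0304 mA, I_C = β·I_B = 6.08 mA.
Then V_CE = 8.7 − 6.08×2.7 − 6.11×0.18 = -8.8 V < 0.2 V — the active assumption fails.
Re-solve with V_CE = 0.2 V. KCL at the emitter: V_E/R_E = (V_BB−0.7−V_E)/R_B + (V_CC−0.2−V_E)/R_C, giving V_E = 0.538 V.
I_C = (V_CC − 0.2 − V_E)/R_C = (8.5 − 0.538)/2.7 = 2.95 mA.
Check: I_B = (2.8 − 0.538)/56 = 0.0404 mA, and β·I_B = 8.08 mA > I_C, confirming saturation.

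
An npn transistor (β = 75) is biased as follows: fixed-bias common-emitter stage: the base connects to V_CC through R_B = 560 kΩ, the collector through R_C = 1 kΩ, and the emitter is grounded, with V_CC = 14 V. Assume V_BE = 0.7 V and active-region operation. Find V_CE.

Base loop: V_CC = I_B·R_B + V_BE, so I_B = (14 − 0.7)/560 kΩ = 0.0238 mA.
In the active region I_C = β·I_B = 75 × 0.0238 = 1.78 mA.
Collector loop: V_CE = V_CC − I_C·R_C = 14 − 1.78×1 = 12.2 V.
Since V_CE = 12.2 V > V_CE(sat) ≈ 0.2 V, the transistor is in the active region as assumed.

V_CE ≈ 12 V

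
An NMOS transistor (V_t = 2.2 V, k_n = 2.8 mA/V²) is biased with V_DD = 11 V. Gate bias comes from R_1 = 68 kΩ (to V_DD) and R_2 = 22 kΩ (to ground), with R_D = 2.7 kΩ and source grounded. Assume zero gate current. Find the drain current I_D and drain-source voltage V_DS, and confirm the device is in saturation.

I_D ≈ 0.33 mA, V_DS ≈ 10 V

V_G = V_DD·R_2/(R_1+R_2) = 11×22/90 = 2.69 V. With the source grounded, V_GS = V_G = 2.69 V.
Assume saturation: I_D = (k_n/2)(V_GS − V_t)² = (2.8/2)×(2.69 − 2.2)² = 1.4×0.489² = 0.335 mA.
V_DS = V_DD − I_D·R_D = 11 − 0.335×2.7 = 10.1 V.
Saturation requires V_DS ≥ V_GS − V_t = 0.489 V; 10.1 ≥ 0.489 ✓.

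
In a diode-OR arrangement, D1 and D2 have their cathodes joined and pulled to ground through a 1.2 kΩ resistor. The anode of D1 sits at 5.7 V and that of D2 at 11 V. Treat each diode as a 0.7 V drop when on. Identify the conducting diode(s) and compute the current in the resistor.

Only D2 conducts; I_R ≈ 8.6 mA

Assume both conduct. Then node N would need to be at both 5.7−0.7 = 5 V and 11−0.7 = 10.3 V, which is impossible.
Assume only D2 conducts: V_N = 11 − 0.7 = 10.3 V, so I_R = 10.3/1.2 = 8.58 mA.
Check D1: its anode-to-cathode voltage is 5.7 − 10.3 = -4.6 V < 0.7 V, so it is off. The assumption is consistent.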